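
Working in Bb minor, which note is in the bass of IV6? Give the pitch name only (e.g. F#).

IV in Bb minor has root Eb; the chord is Eb-G-Bb.
The figure 6 means first inversion — the third is in the bass.

G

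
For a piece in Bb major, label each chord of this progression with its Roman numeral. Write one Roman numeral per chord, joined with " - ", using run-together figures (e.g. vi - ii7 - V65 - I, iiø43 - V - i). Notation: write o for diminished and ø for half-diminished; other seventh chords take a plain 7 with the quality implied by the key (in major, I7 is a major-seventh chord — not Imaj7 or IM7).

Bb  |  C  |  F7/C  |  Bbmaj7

I - V/V - V43 - I7

Bb: major triad on Bb = scale degree 1 → I.
C: a major triad on C, the applied dominant of V → V/V.
F7/C: root F is the dominant; dominant seventh chord there is V43.
Bbmaj7: major seventh chord on Bb = scale degree 1 → I7.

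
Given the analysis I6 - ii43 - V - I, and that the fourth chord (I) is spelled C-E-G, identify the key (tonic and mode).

The anchor chord is a major triad on C, labeled I.
If C is scale degree 1 and the mode makes that degree carry a major triad, the tonic is C and the mode is major.

C major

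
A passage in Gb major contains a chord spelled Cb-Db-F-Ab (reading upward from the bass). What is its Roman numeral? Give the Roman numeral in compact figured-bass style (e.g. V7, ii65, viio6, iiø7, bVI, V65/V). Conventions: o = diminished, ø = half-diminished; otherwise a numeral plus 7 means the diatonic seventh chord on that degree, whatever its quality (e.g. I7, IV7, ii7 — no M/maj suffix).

V42

Stacked in thirds the chord is Db-F-Ab-Cb: a dominant seventh chord on Db.
Db is scale degree 5 in Gb major, and a dominant seventh chord on that degree is written V7.
With Cb in the bass the chord is in third inversion, so the figured bass is 42.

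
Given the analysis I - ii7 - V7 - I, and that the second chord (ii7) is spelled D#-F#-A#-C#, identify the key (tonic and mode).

The anchor chord is a minor seventh chord on D#, labeled ii7.
If D# is scale degree 2 and the mode makes that degree carry a minor seventh chord, the tonic is C# and the mode is major.

C# major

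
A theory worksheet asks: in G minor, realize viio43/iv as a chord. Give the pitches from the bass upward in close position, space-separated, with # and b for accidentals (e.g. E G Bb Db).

F Ab B D

viio43/iv is a secondary leading-tone chord. The target iv is C in G minor; the applied chord is rooted a semitone below, on B.
Building a fully diminished seventh chord on B gives B-D-F-Ab.
The figured bass 43 indicates second inversion, placing the fifth (F) in the bass: F-Ab-B-D.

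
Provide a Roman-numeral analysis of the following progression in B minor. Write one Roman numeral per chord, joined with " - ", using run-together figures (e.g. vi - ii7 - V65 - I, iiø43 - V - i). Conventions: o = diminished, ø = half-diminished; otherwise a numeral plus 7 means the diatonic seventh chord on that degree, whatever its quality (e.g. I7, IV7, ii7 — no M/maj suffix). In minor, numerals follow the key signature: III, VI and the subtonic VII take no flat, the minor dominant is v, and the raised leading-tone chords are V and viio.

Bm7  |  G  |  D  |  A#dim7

i7 - VI - III - viio7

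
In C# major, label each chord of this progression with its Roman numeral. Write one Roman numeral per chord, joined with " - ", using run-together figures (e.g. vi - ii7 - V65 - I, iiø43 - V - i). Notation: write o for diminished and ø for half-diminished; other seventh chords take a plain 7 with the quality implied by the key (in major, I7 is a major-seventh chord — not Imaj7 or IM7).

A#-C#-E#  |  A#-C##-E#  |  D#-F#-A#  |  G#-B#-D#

vi - V/ii - ii - V

A#-C#-E# has root A#, degree 6 in C# major, so vi.
A#-C##-E#: a major triad on A#, the applied dominant of ii → V/ii.
D#-F#-A#: root D# is the supertonic; minor triad there is ii.
G#-B#-D#: root G# is the dominant; major triad there is V.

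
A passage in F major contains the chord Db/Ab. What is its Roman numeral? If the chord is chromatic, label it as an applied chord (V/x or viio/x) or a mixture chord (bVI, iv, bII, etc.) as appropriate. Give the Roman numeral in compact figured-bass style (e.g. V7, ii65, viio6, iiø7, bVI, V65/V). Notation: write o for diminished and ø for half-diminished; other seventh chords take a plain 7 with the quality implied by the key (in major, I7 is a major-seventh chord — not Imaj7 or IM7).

bVI64

Stacked in thirds the chord is Db-F-Ab: a major triad on Db.
Db is the lowered sixth degree of F major (diatonic 6 would be D). This is a major triad on the lowered sixth degree, borrowed from the parallel minor.
With Ab in the bass the chord is in second inversion, so the figured bass is 64.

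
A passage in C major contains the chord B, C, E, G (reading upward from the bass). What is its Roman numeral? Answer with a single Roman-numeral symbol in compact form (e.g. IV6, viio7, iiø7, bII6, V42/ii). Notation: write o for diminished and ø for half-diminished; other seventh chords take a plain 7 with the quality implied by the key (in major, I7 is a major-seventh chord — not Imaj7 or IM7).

I42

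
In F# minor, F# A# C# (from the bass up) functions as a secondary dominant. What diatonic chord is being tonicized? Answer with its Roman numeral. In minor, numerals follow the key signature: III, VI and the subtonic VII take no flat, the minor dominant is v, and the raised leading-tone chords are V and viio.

The chord is a major triad on F#.
A dominant resolves down a perfect fifth: F# → B. In F# minor, B is scale degree 4, i.e. iv.

iv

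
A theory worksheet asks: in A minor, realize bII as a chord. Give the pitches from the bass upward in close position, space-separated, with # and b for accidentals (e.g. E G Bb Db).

Bb D F

Scale degree 2 in A minor is B; lowering it a half step gives Bb. bII is the Neapolitan chord — a major triad on the lowered second degree.
So the chord is Bb-D-F, a major triad.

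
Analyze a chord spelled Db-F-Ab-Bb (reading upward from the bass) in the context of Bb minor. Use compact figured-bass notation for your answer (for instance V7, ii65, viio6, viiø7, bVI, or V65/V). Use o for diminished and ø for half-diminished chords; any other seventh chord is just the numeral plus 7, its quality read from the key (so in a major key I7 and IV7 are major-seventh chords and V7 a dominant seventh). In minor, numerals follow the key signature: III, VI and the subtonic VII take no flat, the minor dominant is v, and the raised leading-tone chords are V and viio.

i65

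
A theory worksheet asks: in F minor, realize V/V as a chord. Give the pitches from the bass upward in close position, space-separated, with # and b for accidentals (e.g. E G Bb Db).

G B D

V/V is a secondary dominant — the dominant triad of V. V in F minor is C, so the applied chord's root is G, a perfect fifth above.
Building a major triad on G gives G-B-D.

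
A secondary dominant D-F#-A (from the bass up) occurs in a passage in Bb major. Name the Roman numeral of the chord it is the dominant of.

vi

The chord is a major triad on D.
A dominant resolves down a perfect fifth: D → G. In Bb major, G is scale degree 6, i.e. vi.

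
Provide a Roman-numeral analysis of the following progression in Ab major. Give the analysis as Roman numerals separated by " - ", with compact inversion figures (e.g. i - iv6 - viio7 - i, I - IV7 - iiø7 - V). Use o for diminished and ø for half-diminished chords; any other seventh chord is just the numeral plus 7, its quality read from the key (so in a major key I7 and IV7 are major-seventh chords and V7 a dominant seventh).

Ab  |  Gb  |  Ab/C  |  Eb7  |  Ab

I - bVII - I6 - V7 - I

Ab: root Ab is the tonic; major triad there is I.
Gb: major triad on Gb — chromatic; bVII (borrowed from the parallel minor).
Ab/C has root Ab, degree 1 in Ab major, so I6.
Eb7: root Eb is the dominant; dominant seventh chord there is V7.
Ab has root Ab, degree 1 in Ab major, so I.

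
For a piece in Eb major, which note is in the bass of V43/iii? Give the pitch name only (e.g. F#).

A

The applied chord V43/iii is rooted on D: D-F#-A-C.
The figure 43 means second inversion — the fifth is in the bass.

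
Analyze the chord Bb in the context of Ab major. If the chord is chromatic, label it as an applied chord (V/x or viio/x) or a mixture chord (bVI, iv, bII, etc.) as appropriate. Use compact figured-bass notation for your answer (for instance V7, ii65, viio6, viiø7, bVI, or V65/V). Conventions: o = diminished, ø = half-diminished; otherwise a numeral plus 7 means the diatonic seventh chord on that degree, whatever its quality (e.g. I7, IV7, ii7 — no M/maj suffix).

The pitches Bb-D-F form a major triad rooted on Bb.
Bb is not a diatonic chord root with this quality in Ab major, but it lies a perfect fifth above Eb (V), so the chord functions as an applied dominant of V.

V/V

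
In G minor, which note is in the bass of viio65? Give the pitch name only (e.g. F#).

A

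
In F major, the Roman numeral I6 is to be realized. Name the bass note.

A

I in F major has root F; the chord is F-A-C.
The figure 6 means first inversion — the third is in the bass.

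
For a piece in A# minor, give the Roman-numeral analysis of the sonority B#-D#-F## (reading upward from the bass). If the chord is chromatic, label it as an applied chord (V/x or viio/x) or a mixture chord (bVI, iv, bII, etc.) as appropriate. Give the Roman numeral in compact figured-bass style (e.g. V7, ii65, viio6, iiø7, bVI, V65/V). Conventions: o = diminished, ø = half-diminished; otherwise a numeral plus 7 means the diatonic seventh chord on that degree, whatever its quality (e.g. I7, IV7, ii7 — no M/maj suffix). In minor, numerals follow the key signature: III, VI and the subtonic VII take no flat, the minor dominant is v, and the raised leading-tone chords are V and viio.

The pitches B#-D#-F## form a minor triad rooted on B#.
B# is the second degree of A# minor. This is the minor supertonic, borrowed from the parallel major (the Dorian ii).

ii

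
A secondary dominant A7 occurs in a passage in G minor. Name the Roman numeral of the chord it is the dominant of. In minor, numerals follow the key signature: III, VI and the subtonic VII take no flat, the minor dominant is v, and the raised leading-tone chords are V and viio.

V

The chord is a dominant seventh chord on A.
A dominant resolves down a perfect fifth: A → D. In G minor, D is scale degree 5, i.e. V.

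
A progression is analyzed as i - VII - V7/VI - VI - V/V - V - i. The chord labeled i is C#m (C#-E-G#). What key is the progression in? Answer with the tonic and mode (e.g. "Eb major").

i is given as C#-E-G# — a minor triad with root C#.
If C# is scale degree 1 and the mode makes that degree carry a minor triad, the tonic is C# and the mode is minor.

C# minor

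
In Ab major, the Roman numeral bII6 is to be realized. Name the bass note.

Db

bII in Ab major has root Bbb; the chord is Bbb-Db-Fb.
The figure 6 means first inversion — the third is in the bass.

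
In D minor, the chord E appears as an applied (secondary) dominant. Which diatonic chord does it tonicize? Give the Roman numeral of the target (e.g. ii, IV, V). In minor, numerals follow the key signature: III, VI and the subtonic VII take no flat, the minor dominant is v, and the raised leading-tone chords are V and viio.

V

The chord is a major triad on E.
A dominant resolves down a perfect fifth: E → A. In D minor, A is scale degree 5, i.e. V.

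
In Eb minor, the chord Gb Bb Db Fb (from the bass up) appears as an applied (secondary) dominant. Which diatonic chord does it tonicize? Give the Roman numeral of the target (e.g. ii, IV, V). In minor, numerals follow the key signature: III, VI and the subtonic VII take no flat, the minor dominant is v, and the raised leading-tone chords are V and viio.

The chord is a dominant seventh chord on Gb.
A dominant resolves down a perfect fifth: Gb → Cb. In Eb minor, Cb is scale degree 6, i.e. VI.

VI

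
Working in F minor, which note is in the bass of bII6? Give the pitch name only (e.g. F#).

Bb

bII in F minor has root Gb; the chord is Gb-Bb-Db.
The figure 6 means first inversion — the third is in the bass.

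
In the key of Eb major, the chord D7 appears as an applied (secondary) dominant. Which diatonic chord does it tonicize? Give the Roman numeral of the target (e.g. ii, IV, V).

The chord is a dominant seventh chord on D.
A dominant resolves down a perfect fifth: D → G. In Eb major, G is scale degree 3, i.e. iii.

iii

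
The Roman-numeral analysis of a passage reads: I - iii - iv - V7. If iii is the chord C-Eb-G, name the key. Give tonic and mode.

The chord Cm is a minor triad rooted on C; its label is iii.
If C is scale degree 3 and the mode makes that degree carry a minor triad, the tonic is Ab and the mode is major.

Ab major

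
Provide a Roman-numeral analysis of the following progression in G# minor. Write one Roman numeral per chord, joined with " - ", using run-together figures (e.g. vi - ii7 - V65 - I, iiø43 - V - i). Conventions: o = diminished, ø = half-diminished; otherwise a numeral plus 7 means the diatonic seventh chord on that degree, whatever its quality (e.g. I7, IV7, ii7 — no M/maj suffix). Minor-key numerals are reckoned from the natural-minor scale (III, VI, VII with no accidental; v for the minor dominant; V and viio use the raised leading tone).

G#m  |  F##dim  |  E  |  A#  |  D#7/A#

i - viio - VI - V/V - V43

G#m: minor triad on G# = scale degree 1 → i.
F##dim: root F## is the leading tone; diminished triad there is viio.
E has root E, degree 6 in G# minor, so VI.
A#: chromatic; A# is V of V, so V/V.
D#7/A#: dominant seventh chord on D# = scale degree 5 → V43.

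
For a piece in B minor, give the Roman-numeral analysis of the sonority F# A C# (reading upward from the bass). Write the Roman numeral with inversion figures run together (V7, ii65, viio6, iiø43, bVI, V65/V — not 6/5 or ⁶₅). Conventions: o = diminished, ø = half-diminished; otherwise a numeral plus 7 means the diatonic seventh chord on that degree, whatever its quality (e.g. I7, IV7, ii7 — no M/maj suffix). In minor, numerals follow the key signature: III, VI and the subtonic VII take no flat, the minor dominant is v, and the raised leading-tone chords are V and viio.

The pitches F#-A-C# form a minor triad rooted on F#.
F# is scale degree 5 in B minor, and a minor triad on that degree is written v.

v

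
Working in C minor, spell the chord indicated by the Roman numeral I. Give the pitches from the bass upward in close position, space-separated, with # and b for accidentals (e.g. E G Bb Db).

C E G

Scale degree 1 in C minor is C; here the chord built on it is altered to a major triad. I is the major tonic (Picardy third), borrowed from the parallel major.
So the chord is C-E-G.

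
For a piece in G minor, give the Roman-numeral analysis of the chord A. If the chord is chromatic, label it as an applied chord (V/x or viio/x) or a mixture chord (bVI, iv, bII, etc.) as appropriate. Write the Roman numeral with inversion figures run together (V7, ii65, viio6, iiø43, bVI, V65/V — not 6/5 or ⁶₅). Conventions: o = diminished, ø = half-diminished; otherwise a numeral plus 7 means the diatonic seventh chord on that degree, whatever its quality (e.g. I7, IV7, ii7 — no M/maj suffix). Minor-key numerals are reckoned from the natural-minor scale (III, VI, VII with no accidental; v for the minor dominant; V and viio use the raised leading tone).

V/V

Stacked in thirds the chord is A-C#-E: a major triad on A.
A is not a diatonic chord root with this quality in G minor, but it lies a perfect fifth above D (V), so the chord functions as an applied dominant of V.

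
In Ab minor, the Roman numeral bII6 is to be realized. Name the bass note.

Db

bII in Ab minor has root Bbb; the chord is Bbb-Db-Fb.
The figure 6 means first inversion — the third is in the bass.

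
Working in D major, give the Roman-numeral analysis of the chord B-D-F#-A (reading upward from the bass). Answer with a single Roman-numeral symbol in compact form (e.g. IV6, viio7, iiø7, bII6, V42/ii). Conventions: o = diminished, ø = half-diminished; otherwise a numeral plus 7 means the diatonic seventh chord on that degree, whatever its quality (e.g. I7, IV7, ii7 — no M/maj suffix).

vi7

Stacked in thirds the chord is B-D-F#-A: a minor seventh chord on B.
B is scale degree 6 in D major, and a minor seventh chord on that degree is written vi7.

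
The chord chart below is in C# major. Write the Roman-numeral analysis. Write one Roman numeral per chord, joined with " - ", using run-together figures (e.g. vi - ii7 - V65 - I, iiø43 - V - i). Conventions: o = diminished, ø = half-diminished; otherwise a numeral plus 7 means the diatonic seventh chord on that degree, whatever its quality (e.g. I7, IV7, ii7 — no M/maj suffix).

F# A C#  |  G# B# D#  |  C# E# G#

F#-A-C# is non-diatonic — iv, a mixture chord from C# minor.
G#-B#-D#: root G# is the dominant; major triad there is V.
C#-E#-G#: major triad on C# = scale degree 1 → I.

iv - V - I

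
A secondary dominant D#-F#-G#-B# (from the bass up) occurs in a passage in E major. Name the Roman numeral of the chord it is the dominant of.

vi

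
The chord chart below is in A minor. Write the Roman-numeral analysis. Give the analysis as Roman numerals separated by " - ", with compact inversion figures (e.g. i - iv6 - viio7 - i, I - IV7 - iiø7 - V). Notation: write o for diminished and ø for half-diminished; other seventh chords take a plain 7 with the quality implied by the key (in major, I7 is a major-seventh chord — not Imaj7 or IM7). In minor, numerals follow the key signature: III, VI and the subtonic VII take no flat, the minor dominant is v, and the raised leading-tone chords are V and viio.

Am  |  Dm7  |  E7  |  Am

i - iv7 - V7 - i

Am: minor triad on A = scale degree 1 → i.
Dm7: root D is the subdominant; minor seventh chord there is iv7.
E7: root E is the dominant; dominant seventh chord there is V7.
Am: minor triad on A = scale degree 1 → i.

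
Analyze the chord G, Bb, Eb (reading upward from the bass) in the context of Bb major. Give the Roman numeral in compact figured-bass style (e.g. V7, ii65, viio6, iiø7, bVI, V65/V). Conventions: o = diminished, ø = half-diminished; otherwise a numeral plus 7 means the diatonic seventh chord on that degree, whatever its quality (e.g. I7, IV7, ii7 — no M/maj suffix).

The pitches Eb-G-Bb form a major triad rooted on Eb.
In Bb major, Eb is the subdominant; the diatonic major triad there is IV.
With G in the bass the chord is in first inversion, so the figured bass is 6.

IV6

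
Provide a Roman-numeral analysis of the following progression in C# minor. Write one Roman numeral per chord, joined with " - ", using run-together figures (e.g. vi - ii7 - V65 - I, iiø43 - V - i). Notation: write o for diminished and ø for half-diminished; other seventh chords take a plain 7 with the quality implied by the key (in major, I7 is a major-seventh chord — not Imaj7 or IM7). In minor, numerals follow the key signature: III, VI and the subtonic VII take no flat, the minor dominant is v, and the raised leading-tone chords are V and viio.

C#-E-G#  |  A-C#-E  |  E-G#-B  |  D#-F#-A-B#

C#-E-G#: root C# is the tonic; minor triad there is i.
A-C#-E: root A is the submediant; major triad there is VI.
E-G#-B: root E is the mediant; major triad there is III.
D#-F#-A-B#: fully diminished seventh chord on B# = scale degree 7 → viio65.

i - VI - III - viio65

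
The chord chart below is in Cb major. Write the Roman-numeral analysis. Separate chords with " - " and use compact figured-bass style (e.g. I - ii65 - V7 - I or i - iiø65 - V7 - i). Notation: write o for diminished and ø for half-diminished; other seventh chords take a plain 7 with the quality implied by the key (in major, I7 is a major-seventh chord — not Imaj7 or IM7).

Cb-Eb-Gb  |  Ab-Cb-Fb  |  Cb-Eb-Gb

I - IV6 - I

Cb-Eb-Gb has root Cb, degree 1 in Cb major, so I.
Ab-Cb-Fb has root Fb, degree 4 in Cb major, so IV6.
Cb-Eb-Gb has root Cb, degree 1 in Cb major, so I.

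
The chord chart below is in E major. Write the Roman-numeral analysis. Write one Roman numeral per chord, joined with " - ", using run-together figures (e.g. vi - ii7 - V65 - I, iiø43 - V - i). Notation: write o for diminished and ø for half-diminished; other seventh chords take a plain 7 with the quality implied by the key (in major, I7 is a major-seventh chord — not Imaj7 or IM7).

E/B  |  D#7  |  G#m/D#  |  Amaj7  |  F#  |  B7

E/B has root E, degree 1 in E major, so I64.
D#7: a dominant seventh chord on D#, the applied dominant of iii → V7/iii.
G#m/D#: root G# is the mediant; minor triad there is iii64.
Amaj7 has root A, degree 4 in E major, so IV7.
F# is the secondary dominant of V (major triad on F#): V/V.
B7 has root B, degree 5 in E major, so V7.

I64 - V7/iii - iii64 - IV7 - V/V - V7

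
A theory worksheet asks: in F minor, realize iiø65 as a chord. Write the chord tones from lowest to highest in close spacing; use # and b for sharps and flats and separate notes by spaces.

Bb Db F G

The numeral's case and figure indicate a half-diminished seventh chord. In F minor its root, scale degree 2, is G.
That chord is spelled G-Bb-Db-F.
The figured bass 65 indicates first inversion, placing the third (Bb) in the bass: Bb-Db-F-G.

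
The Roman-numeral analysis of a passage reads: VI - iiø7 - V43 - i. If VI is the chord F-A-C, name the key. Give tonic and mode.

The chord F is a major triad rooted on F; its label is VI.
VI on F implies F is the submediant; that puts the tonic at A, and the uppercase numeral fits minor mode.

A minor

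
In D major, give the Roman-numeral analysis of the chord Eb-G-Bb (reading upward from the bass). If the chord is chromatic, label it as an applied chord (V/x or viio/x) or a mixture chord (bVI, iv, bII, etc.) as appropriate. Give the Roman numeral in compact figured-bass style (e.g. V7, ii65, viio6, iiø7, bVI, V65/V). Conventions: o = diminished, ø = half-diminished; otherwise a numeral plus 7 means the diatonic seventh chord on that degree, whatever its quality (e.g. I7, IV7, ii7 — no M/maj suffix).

bII

The pitches Eb-G-Bb form a major triad rooted on Eb.
Eb is the lowered second degree of D major (diatonic 2 would be E). This is the Neapolitan chord — a major triad on the lowered second degree.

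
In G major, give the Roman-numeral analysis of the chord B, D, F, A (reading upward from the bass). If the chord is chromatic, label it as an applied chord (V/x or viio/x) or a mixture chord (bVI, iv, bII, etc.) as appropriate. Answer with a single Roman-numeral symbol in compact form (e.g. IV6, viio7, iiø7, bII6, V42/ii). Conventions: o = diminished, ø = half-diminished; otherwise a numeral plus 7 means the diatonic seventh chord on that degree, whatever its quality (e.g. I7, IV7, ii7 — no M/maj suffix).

viiø7/IV

The pitches B-D-F-A form a half-diminished seventh chord rooted on B.
B sits a half step below C (IV in G major); a diminished chord there is the applied leading-tone chord of IV.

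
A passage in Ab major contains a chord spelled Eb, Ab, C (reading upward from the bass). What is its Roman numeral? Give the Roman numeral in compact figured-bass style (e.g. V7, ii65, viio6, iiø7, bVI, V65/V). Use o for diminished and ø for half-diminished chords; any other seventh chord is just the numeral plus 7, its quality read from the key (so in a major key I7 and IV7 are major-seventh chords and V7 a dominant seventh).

I64

The pitches Ab-C-Eb form a major triad rooted on Ab.
In Ab major, Ab is the tonic; the diatonic major triad there is I.
With Eb in the bass the chord is in second inversion, so the figured bass is 64.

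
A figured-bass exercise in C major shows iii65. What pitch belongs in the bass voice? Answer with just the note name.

iii in C major has root E; the chord is E-G-B-D.
The figure 65 means first inversion — the third is in the bass.

G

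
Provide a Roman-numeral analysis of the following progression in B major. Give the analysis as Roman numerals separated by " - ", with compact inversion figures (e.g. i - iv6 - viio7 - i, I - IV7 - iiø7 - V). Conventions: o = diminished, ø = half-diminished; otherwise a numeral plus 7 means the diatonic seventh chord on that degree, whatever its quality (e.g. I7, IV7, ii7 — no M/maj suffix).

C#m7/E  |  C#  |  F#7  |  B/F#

ii65 - V/V - V7 - I64

C#m7/E has root C#, degree 2 in B major, so ii65.
C#: chromatic; C# is V of V, so V/V.
F#7: root F# is the dominant; dominant seventh chord there is V7.
B/F#: root B is the tonic; major triad there is I64.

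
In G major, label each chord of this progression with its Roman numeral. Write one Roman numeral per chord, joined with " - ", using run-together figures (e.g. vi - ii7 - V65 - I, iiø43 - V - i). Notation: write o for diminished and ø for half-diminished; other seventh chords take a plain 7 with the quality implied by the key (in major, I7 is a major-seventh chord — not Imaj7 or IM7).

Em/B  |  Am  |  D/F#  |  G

Em/B: root E is the submediant; minor triad there is vi64.
Am: root A is the supertonic; minor triad there is ii.
D/F#: major triad on D = scale degree 5 → V6.
G: root G is the tonic; major triad there is I.

vi64 - ii - V6 - I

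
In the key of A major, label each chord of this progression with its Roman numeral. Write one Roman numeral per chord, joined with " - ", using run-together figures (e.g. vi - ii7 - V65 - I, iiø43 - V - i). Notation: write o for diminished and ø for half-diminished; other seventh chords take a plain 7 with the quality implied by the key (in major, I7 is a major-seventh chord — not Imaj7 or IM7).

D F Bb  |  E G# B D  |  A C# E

bII6 - V7 - I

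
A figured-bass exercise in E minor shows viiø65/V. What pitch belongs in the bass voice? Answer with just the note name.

The applied chord viiø65/V is rooted on A#: A#-C#-E-G#.
The figure 65 means first inversion — the third is in the bass.

C#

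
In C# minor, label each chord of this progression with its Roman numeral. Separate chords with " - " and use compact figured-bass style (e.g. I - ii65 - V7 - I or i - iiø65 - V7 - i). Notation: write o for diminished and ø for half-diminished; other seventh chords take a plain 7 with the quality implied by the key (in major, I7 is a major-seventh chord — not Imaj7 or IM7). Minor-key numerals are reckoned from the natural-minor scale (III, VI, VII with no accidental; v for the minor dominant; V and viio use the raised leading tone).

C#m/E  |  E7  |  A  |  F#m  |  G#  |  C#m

C#m/E has root C#, degree 1 in C# minor, so i6.
E7: a dominant seventh chord on E, the applied dominant of VI → V7/VI.
A: major triad on A = scale degree 6 → VI.
F#m: minor triad on F# = scale degree 4 → iv.
G#: major triad on G# = scale degree 5 → V.
C#m: minor triad on C# = scale degree 1 → i.

i6 - V7/VI - VI - iv - V - i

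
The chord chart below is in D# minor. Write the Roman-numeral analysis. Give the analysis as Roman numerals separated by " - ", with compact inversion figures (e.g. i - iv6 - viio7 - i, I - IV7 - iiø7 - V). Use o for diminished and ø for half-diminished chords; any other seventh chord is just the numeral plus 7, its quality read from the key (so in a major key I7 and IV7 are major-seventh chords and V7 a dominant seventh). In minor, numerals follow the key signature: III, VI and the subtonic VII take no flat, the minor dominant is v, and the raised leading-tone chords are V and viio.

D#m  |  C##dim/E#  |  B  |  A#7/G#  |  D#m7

i - viio6 - VI - V42 - i7

D#m: root D# is the tonic; minor triad there is i.
C##dim/E#: diminished triad on C## = scale degree 7 → viio6.
B: root B is the submediant; major triad there is VI.
A#7/G# has root A#, degree 5 in D# minor, so V42.
D#m7: minor seventh chord on D# = scale degree 1 → i7.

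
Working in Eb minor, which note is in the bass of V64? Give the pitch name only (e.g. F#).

V in Eb minor has root Bb; the chord is Bb-D-F.
The figure 64 means second inversion — the fifth is in the bass.

F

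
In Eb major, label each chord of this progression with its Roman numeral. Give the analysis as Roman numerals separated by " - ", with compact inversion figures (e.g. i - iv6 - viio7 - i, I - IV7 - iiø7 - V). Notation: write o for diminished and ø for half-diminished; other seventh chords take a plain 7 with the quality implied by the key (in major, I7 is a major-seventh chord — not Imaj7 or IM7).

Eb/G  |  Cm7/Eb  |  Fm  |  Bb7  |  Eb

I6 - vi65 - ii - V7 - I

Eb/G: root Eb is the tonic; major triad there is I6.
Cm7/Eb: root C is the submediant; minor seventh chord there is vi65.
Fm: minor triad on F = scale degree 2 → ii.
Bb7: root Bb is the dominant; dominant seventh chord there is V7.
Eb: major triad on Eb = scale degree 1 → I.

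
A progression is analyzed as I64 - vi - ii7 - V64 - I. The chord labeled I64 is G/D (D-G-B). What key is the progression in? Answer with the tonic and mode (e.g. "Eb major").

G major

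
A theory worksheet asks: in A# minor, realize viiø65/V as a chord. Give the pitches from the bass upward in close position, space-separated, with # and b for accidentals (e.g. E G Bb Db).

viiø65/V is a secondary leading-tone chord. The target V is E# in A# minor; the applied chord is rooted a semitone below, on D##.
Building a half-diminished seventh chord on D## gives D##-F##-A#-C##.
With the 65 figure the chord is in first inversion; from the bass F## upward in close position it reads F##-A#-C##-D##.

F## A# C## D##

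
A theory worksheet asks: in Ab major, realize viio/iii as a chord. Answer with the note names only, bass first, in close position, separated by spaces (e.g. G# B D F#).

The slash marks an applied leading-tone chord: viio of iii. In Ab major, iii is C, so the leading tone to it is B, a half step below.
Building a diminished triad on B gives B-D-F.

B D F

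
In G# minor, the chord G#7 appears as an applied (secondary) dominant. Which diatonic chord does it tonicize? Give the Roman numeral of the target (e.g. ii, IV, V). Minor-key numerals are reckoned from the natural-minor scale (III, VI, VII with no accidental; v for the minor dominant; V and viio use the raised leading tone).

The chord is a dominant seventh chord on G#.
A dominant resolves down a perfect fifth: G# → C#. In G# minor, C# is scale degree 4, i.e. iv.

iv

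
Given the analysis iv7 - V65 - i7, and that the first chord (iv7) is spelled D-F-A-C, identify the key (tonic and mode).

A minor

The chord Dm7 is a minor seventh chord rooted on D; its label is iv7.
If D is scale degree 4 and the mode makes that degree carry a minor seventh chord, the tonic is A and the mode is minor.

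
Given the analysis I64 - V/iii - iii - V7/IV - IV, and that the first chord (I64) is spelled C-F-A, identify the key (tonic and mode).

I64 is given as C-F-A — a major triad with root F.
If F is scale degree 1 and the mode makes that degree carry a major triad, the tonic is F and the mode is major.

F major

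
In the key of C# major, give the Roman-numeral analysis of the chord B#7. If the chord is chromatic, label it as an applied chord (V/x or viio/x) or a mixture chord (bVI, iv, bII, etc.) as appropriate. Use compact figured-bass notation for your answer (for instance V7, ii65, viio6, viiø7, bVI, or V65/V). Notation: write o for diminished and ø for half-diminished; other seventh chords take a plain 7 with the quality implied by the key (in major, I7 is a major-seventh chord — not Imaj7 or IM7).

V7/iii

The pitches B#-D##-F##-A# form a dominant seventh chord rooted on B#.
B# is not a diatonic chord root with this quality in C# major, but it lies a perfect fifth above E# (iii), so the chord functions as an applied dominant of iii.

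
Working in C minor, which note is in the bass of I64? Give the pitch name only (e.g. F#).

G

I in C minor has root C; the chord is C-E-G.
The figure 64 means second inversion — the fifth is in the bass.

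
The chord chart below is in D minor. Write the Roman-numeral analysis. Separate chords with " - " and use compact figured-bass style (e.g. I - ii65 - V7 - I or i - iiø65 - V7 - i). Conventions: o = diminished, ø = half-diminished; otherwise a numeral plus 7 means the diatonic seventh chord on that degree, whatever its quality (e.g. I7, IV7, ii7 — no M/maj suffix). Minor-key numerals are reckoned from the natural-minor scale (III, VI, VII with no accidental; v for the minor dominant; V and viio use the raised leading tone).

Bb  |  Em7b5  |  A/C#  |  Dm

VI - iiø7 - V6 - i

Bb has root Bb, degree 6 in D minor, so VI.
Em7b5 has root E, degree 2 in D minor, so iiø7.
A/C#: major triad on A = scale degree 5 → V6.
Dm: root D is the tonic; minor triad there is i.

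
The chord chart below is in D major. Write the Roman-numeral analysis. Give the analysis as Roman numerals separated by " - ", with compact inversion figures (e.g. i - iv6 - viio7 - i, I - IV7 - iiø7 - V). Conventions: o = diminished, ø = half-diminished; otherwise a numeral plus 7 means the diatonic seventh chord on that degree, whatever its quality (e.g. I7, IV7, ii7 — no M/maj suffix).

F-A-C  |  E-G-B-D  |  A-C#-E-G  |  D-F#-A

bIII - ii7 - V7 - I

F-A-C is non-diatonic — bIII, a mixture chord from D minor.
E-G-B-D has root E, degree 2 in D major, so ii7.
A-C#-E-G has root A, degree 5 in D major, so V7.
D-F#-A: major triad on D = scale degree 1 → I.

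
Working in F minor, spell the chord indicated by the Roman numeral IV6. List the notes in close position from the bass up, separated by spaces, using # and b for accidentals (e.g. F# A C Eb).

IV6 is the major subdominant, borrowed from the parallel major. In F minor that root is Bb.
So the chord is Bb-D-F.
The figured bass 6 indicates first inversion, placing the third (D) in the bass: D-F-Bb.

D F Bb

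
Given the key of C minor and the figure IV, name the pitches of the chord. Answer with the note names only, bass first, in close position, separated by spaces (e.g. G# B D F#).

F A C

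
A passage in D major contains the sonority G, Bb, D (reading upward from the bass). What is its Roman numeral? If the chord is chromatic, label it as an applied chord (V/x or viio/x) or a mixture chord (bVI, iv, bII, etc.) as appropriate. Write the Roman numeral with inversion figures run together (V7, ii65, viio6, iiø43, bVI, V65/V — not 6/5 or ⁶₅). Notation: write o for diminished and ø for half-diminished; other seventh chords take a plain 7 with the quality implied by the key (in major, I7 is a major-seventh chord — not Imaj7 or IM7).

iv

Stacked in thirds the chord is G-Bb-D: a minor triad on G.
G is the fourth degree of D major. This is the minor subdominant, borrowed from the parallel minor.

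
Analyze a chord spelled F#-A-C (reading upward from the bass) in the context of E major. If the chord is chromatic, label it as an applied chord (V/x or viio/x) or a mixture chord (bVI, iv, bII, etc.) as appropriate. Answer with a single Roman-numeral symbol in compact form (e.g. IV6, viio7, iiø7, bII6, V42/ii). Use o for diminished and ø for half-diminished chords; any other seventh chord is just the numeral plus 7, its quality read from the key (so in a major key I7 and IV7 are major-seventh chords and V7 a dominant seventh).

The pitches F#-A-C form a diminished triad rooted on F#.
F# is the second degree of E major. This is the diminished supertonic triad, borrowed from the parallel minor.

iio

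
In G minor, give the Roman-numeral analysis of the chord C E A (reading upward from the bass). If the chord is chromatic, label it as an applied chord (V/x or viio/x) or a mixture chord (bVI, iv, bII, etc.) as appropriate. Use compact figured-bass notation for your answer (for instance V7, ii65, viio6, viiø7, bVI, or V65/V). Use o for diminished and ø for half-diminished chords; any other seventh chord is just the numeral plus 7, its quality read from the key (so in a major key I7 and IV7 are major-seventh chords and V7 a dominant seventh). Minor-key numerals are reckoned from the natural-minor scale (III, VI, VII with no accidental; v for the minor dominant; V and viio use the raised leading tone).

ii6

The pitches A-C-E form a minor triad rooted on A.
A is the second degree of G minor. This is the minor supertonic, borrowed from the parallel major (the Dorian ii).
With C in the bass the chord is in first inversion, so the figured bass is 6.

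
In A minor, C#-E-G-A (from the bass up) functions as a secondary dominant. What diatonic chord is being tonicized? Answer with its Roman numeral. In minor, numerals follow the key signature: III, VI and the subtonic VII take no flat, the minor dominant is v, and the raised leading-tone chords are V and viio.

The chord is a dominant seventh chord on A.
A dominant resolves down a perfect fifth: A → D. In A minor, D is scale degree 4, i.e. iv.

iv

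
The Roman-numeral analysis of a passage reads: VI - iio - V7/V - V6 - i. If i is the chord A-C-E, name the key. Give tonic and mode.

The anchor chord is a minor triad on A, labeled i.
If A is scale degree 1 and the mode makes that degree carry a minor triad, the tonic is A and the mode is minor.

A minor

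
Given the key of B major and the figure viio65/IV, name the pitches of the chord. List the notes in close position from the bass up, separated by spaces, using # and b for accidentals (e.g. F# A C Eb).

F# A C D#

The slash marks an applied leading-tone chord: viio of IV. In B major, IV is E, so the leading tone to it is D#, a half step below.
Building a fully diminished seventh chord on D# gives D#-F#-A-C.
With the 65 figure the chord is in first inversion; from the bass F# upward in close position it reads F#-A-C-D#.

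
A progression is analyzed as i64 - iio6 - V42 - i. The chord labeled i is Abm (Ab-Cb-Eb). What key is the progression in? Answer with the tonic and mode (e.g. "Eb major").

The anchor chord is a minor triad on Ab, labeled i.
If Ab is scale degree 1 and the mode makes that degree carry a minor triad, the tonic is Ab and the mode is minor.

Ab minor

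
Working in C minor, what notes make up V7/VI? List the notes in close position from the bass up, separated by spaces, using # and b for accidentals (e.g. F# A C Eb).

Eb G Bb Db

The slash means an applied dominant: we want the dominant of VI. In C minor, VI is Ab major, and its dominant is built on Eb.
Building a dominant seventh chord on Eb gives Eb-G-Bb-Db.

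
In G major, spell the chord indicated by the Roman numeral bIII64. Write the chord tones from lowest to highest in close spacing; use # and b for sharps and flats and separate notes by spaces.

F Bb D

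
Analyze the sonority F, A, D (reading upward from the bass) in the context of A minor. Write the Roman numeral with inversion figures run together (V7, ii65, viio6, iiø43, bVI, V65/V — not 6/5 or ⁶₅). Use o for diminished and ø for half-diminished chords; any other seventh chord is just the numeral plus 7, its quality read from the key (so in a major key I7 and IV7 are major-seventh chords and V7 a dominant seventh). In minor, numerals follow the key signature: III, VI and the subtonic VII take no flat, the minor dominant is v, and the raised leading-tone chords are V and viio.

iv6

The pitches D-F-A form a minor triad rooted on D.
D is scale degree 4 in A minor, and a minor triad on that degree is written iv.
With F in the bass the chord is in first inversion, so the figured bass is 6.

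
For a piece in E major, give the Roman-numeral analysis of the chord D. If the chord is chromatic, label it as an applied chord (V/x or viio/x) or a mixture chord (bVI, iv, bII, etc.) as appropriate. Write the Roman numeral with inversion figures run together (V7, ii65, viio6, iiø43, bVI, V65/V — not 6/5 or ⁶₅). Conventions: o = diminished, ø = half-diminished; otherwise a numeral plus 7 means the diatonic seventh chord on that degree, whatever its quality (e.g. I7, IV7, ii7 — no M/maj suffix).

bVII

The pitches D-F#-A form a major triad rooted on D.
D is the lowered seventh degree of E major (diatonic 7 would be D#). This is a major triad on the lowered seventh degree (the subtonic), borrowed from the parallel minor.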